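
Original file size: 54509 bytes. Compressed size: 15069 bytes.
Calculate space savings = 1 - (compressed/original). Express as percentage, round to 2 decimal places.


ratio = compressed/original = 15069/54509 = 0.27645
savings = 1 - ratio = 1 - 0.27645 = 0.72355
as a percentage: 0.72355 * 100 = 72.36%

Space savings = 1 - 15069/54509 = 72.36%


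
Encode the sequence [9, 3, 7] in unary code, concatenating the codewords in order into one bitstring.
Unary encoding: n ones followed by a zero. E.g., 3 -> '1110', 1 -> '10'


Encode each number as n ones followed by a terminating 0:
  9 -> 1111111110 (10 bits)
  3 -> 1110 (4 bits)
  7 -> 11111110 (8 bits)
Total length = 10 + 4 + 8 = 22 bits.

Unary([9, 3, 7]) = 1111111110111011111110 (22 bits)


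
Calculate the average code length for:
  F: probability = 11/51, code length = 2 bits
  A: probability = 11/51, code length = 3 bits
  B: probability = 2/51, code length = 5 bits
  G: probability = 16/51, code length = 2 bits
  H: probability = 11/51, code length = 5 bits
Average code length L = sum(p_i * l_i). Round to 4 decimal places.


Weighted contributions p_i * l_i:
  F: (11/51) * 2 = 22/51
  A: (11/51) * 3 = 33/51
  B: (2/51) * 5 = 10/51
  G: (16/51) * 2 = 32/51
  H: (11/51) * 5 = 55/51
Sum = (22 + 33 + 10 + 32 + 55)/51 = 152/51

L = 152/51 = 2.9804 bits/symbol


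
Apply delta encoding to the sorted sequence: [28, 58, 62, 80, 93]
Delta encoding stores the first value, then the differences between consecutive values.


First value: 28
Deltas:
  58 - 28 = 30
  62 - 58 = 4
  80 - 62 = 18
  93 - 80 = 13


Delta encoded: [28, 30, 4, 18, 13]


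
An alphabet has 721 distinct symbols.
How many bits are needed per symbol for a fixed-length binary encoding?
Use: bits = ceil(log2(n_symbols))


log2(721) = 9.4939
Bracket: 2^9 = 512 < 721 <= 2^10 = 1024
So ceil(log2(721)) = 10

bits = ceil(log2(721)) = ceil(9.4939) = 10 bits


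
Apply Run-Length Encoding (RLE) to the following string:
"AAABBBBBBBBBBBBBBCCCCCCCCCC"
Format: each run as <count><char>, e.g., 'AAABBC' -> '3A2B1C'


Scanning runs left to right:
  i=0: run of 'A' x 3 -> '3A'
  i=3: run of 'B' x 14 -> '14B'
  i=17: run of 'C' x 10 -> '10C'

RLE = 3A14B10C


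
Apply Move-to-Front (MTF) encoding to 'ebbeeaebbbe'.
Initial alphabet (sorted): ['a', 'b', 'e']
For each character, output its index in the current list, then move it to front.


MTF encoding:
'e': index 2 in ['a', 'b', 'e'] -> ['e', 'a', 'b']
'b': index 2 in ['e', 'a', 'b'] -> ['b', 'e', 'a']
'b': index 0 in ['b', 'e', 'a'] -> ['b', 'e', 'a']
'e': index 1 in ['b', 'e', 'a'] -> ['e', 'b', 'a']
'e': index 0 in ['e', 'b', 'a'] -> ['e', 'b', 'a']
'a': index 2 in ['e', 'b', 'a'] -> ['a', 'e', 'b']
'e': index 1 in ['a', 'e', 'b'] -> ['e', 'a', 'b']
'b': index 2 in ['e', 'a', 'b'] -> ['b', 'e', 'a']
'b': index 0 in ['b', 'e', 'a'] -> ['b', 'e', 'a']
'b': index 0 in ['b', 'e', 'a'] -> ['b', 'e', 'a']
'e': index 1 in ['b', 'e', 'a'] -> ['e', 'b', 'a']


Output: [2, 2, 0, 1, 0, 2, 1, 2, 0, 0, 1]


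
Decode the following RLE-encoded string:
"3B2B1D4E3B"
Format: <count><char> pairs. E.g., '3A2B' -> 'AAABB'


Expanding each <count><char> pair:
  3B -> 'BBB'
  2B -> 'BB'
  1D -> 'D'
  4E -> 'EEEE'
  3B -> 'BBB'

Decoded = BBBBBDEEEEBBB


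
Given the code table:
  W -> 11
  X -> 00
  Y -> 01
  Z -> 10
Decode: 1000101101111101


Decoding:
10 -> Z
00 -> X
10 -> Z
11 -> W
01 -> Y
11 -> W
11 -> W
01 -> Y


Result: ZXZWYWWY


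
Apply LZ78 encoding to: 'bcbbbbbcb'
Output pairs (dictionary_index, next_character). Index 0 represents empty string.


LZ78 encoding steps:
Dictionary: {0: ''}
Step 1: w='' (idx 0), next='b' -> output (0, 'b'), add 'b' as idx 1
Step 2: w='' (idx 0), next='c' -> output (0, 'c'), add 'c' as idx 2
Step 3: w='b' (idx 1), next='b' -> output (1, 'b'), add 'bb' as idx 3
Step 4: w='bb' (idx 3), next='b' -> output (3, 'b'), add 'bbb' as idx 4
Step 5: w='c' (idx 2), next='b' -> output (2, 'b'), add 'cb' as idx 5


Encoded: [(0, 'b'), (0, 'c'), (1, 'b'), (3, 'b'), (2, 'b')]


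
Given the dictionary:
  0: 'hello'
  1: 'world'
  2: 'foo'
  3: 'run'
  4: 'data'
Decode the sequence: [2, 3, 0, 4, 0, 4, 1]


Look up each index in the dictionary:
  2 -> 'foo'
  3 -> 'run'
  0 -> 'hello'
  4 -> 'data'
  0 -> 'hello'
  4 -> 'data'
  1 -> 'world'

Decoded: "foo run hello data hello data world"


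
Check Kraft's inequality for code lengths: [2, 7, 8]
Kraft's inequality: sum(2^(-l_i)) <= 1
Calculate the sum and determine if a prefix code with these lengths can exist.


Sum = 2^(-2) + 2^(-7) + 2^(-8)
    = 0.25 + 0.0078125 + 0.00390625
    = 67/256 = 0.26171875
Since 0.26171875 <= 1, Kraft's inequality IS satisfied.
A prefix code with these lengths CAN exist.

Kraft sum = 0.26171875. Satisfied.


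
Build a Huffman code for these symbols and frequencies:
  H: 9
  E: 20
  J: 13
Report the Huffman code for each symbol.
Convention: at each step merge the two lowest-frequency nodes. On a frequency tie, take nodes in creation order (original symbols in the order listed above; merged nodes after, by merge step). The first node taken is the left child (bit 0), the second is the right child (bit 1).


Huffman tree construction:
Step 1: Merge H(9) + J(13) = 22
Step 2: Merge E(20) + (H+J)(22) = 42
Read each symbol's code off the tree from the root (left child = 0, right child = 1).

Codes:
  H: 10 (length 2)
  E: 0 (length 1)
  J: 11 (length 2)
Average code length: 64/42 = 1.5238 bits/symbol


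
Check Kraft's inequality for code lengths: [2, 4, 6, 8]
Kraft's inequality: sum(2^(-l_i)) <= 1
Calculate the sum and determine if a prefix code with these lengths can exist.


Sum = 2^(-2) + 2^(-4) + 2^(-6) + 2^(-8)
    = 0.25 + 0.0625 + 0.015625 + 0.00390625
    = 85/256 = 0.33203125
Since 0.33203125 <= 1, Kraft's inequality IS satisfied.
A prefix code with these lengths CAN exist.

Kraft sum = 0.33203125. Satisfied.


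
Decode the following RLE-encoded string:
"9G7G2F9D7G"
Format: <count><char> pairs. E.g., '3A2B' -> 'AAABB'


Expanding each <count><char> pair:
  9G -> 'GGGGGGGGG'
  7G -> 'GGGGGGG'
  2F -> 'FF'
  9D -> 'DDDDDDDDD'
  7G -> 'GGGGGGG'

Decoded = GGGGGGGGGGGGGGGGFFDDDDDDDDDGGGGGGG


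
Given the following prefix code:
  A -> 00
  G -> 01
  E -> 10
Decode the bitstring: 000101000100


Decoding step by step:
Bits 00 -> A
Bits 01 -> G
Bits 01 -> G
Bits 00 -> A
Bits 01 -> G
Bits 00 -> A


Decoded message: AGGAGA


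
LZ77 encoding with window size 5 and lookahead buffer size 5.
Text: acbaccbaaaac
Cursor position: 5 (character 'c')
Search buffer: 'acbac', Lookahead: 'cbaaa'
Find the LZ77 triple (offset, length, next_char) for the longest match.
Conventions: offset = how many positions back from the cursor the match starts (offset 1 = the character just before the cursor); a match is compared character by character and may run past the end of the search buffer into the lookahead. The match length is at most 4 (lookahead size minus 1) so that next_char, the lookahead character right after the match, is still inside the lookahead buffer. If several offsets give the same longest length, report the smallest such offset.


Try each offset into the search buffer:
  offset=1 (pos 4, char 'c'): match length 1
  offset=2 (pos 3, char 'a'): match length 0
  offset=3 (pos 2, char 'b'): match length 0
  offset=4 (pos 1, char 'c'): match length 3
  offset=5 (pos 0, char 'a'): match length 0
Longest match has length 3 at offset 4.
next_char = character at position 5 + 3 = 8 -> 'a'

Best match: offset=4, length=3 (matching 'cba' starting at position 1)
LZ77 triple: (4, 3, 'a')


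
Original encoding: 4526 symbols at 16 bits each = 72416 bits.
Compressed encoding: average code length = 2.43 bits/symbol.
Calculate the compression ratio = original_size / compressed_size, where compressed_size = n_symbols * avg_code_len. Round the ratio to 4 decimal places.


original_size = n_symbols * orig_bits = 4526 * 16 = 72416 bits
compressed_size = n_symbols * avg_code_len = 4526 * 2.43 = 10998.18 bits
ratio = original_size / compressed_size = 72416 / 10998.18 = 6.5844

Compression ratio = 6.5844


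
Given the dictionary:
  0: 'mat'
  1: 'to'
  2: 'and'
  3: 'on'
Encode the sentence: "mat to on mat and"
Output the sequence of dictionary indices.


Look up each word in the dictionary:
  'mat' -> 0
  'to' -> 1
  'on' -> 3
  'mat' -> 0
  'and' -> 2

Encoded: [0, 1, 3, 0, 2]


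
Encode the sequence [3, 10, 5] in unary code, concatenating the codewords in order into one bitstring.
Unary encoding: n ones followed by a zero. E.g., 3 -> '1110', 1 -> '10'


Encode each number as n ones followed by a terminating 0:
  3 -> 1110 (4 bits)
  10 -> 11111111110 (11 bits)
  5 -> 111110 (6 bits)
Total length = 4 + 11 + 6 = 21 bits.

Unary([3, 10, 5]) = 111011111111110111110 (21 bits)


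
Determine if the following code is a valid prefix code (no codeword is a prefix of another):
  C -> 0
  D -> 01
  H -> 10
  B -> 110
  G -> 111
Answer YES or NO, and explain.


Checking each pair (does one codeword prefix another?):
  C='0' vs D='01': prefix -- VIOLATION

NO -- this is NOT a valid prefix code. C (0) is a prefix of D (01).


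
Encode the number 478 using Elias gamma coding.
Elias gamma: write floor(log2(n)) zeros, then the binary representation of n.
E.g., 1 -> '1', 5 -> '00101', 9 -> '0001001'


num_bits = floor(log2(478)) + 1 = 9
leading_zeros = num_bits - 1 = 8
binary(478) = 111011110

Elias gamma(478) = '00000000' + '111011110' = 00000000111011110 (17 bits)


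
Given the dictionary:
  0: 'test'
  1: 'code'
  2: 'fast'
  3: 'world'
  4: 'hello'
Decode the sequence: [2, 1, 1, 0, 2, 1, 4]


Look up each index in the dictionary:
  2 -> 'fast'
  1 -> 'code'
  1 -> 'code'
  0 -> 'test'
  2 -> 'fast'
  1 -> 'code'
  4 -> 'hello'

Decoded: "fast code code test fast code hello"


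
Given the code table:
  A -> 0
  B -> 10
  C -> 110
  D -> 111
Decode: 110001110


Decoding:
110 -> C
0 -> A
0 -> A
111 -> D
0 -> A


Result: CAADA


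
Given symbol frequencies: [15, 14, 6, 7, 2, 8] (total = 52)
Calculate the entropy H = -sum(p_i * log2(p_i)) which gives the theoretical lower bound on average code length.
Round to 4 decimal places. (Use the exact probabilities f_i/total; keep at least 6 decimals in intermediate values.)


Per-symbol terms -p_i * log2(p_i) with p_i = f_i/52:
  p = 15/52 = 0.288462: log2(p) = -1.793549, -p*log2(p) = 0.517370
  p = 14/52 = 0.269231: log2(p) = -1.893085, -p*log2(p) = 0.509677
  p = 6/52 = 0.115385: log2(p) = -3.115477, -p*log2(p) = 0.359478
  p = 7/52 = 0.134615: log2(p) = -2.893085, -p*log2(p) = 0.389454
  p = 2/52 = 0.038462: log2(p) = -4.700440, -p*log2(p) = 0.180786
  p = 8/52 = 0.153846: log2(p) = -2.700440, -p*log2(p) = 0.415452
H = 0.517370 + 0.509677 + 0.359478 + 0.389454 + 0.180786 + 0.415452 = 2.372217

H = 2.3722 bits/symbol


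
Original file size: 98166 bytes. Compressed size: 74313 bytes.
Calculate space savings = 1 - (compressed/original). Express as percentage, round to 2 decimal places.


ratio = compressed/original = 74313/98166 = 0.757014
savings = 1 - ratio = 1 - 0.757014 = 0.242986
as a percentage: 0.242986 * 100 = 24.3%

Space savings = 1 - 74313/98166 = 24.3%


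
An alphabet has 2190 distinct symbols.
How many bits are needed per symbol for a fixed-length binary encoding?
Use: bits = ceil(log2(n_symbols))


log2(2190) = 11.0967
Bracket: 2^11 = 2048 < 2190 <= 2^12 = 4096
So ceil(log2(2190)) = 12

bits = ceil(log2(2190)) = ceil(11.0967) = 12 bits


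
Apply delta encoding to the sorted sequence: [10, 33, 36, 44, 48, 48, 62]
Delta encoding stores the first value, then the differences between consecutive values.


First value: 10
Deltas:
  33 - 10 = 23
  36 - 33 = 3
  44 - 36 = 8
  48 - 44 = 4
  48 - 48 = 0
  62 - 48 = 14


Delta encoded: [10, 23, 3, 8, 4, 0, 14]


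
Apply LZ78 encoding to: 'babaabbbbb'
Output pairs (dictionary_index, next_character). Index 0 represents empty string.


LZ78 encoding steps:
Dictionary: {0: ''}
Step 1: w='' (idx 0), next='b' -> output (0, 'b'), add 'b' as idx 1
Step 2: w='' (idx 0), next='a' -> output (0, 'a'), add 'a' as idx 2
Step 3: w='b' (idx 1), next='a' -> output (1, 'a'), add 'ba' as idx 3
Step 4: w='a' (idx 2), next='b' -> output (2, 'b'), add 'ab' as idx 4
Step 5: w='b' (idx 1), next='b' -> output (1, 'b'), add 'bb' as idx 5
Step 6: w='bb' (idx 5), end of input -> output (5, '')


Encoded: [(0, 'b'), (0, 'a'), (1, 'a'), (2, 'b'), (1, 'b'), (5, '')]


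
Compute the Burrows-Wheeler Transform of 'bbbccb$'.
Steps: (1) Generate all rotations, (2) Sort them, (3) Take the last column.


Rotations (sorted):
  0: $bbbccb -> last char: b
  1: b$bbbcc -> last char: c
  2: bbbccb$ -> last char: $
  3: bbccb$b -> last char: b
  4: bccb$bb -> last char: b
  5: cb$bbbc -> last char: c
  6: ccb$bbb -> last char: b


BWT = bc$bbcb


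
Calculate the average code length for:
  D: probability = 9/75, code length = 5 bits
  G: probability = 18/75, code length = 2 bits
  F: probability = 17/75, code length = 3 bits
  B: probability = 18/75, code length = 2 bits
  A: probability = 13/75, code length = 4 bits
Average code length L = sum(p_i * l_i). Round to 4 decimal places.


Weighted contributions p_i * l_i:
  D: (9/75) * 5 = 45/75
  G: (18/75) * 2 = 36/75
  F: (17/75) * 3 = 51/75
  B: (18/75) * 2 = 36/75
  A: (13/75) * 4 = 52/75
Sum = (45 + 36 + 51 + 36 + 52)/75 = 220/75

L = 220/75 = 2.9333 bits/symbol


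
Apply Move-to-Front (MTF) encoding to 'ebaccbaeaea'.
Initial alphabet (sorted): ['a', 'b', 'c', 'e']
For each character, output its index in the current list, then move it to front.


MTF encoding:
'e': index 3 in ['a', 'b', 'c', 'e'] -> ['e', 'a', 'b', 'c']
'b': index 2 in ['e', 'a', 'b', 'c'] -> ['b', 'e', 'a', 'c']
'a': index 2 in ['b', 'e', 'a', 'c'] -> ['a', 'b', 'e', 'c']
'c': index 3 in ['a', 'b', 'e', 'c'] -> ['c', 'a', 'b', 'e']
'c': index 0 in ['c', 'a', 'b', 'e'] -> ['c', 'a', 'b', 'e']
'b': index 2 in ['c', 'a', 'b', 'e'] -> ['b', 'c', 'a', 'e']
'a': index 2 in ['b', 'c', 'a', 'e'] -> ['a', 'b', 'c', 'e']
'e': index 3 in ['a', 'b', 'c', 'e'] -> ['e', 'a', 'b', 'c']
'a': index 1 in ['e', 'a', 'b', 'c'] -> ['a', 'e', 'b', 'c']
'e': index 1 in ['a', 'e', 'b', 'c'] -> ['e', 'a', 'b', 'c']
'a': index 1 in ['e', 'a', 'b', 'c'] -> ['a', 'e', 'b', 'c']


Output: [3, 2, 2, 3, 0, 2, 2, 3, 1, 1, 1]


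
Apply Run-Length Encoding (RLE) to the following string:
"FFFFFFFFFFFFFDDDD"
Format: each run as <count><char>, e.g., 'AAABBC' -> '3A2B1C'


Scanning runs left to right:
  i=0: run of 'F' x 13 -> '13F'
  i=13: run of 'D' x 4 -> '4D'

RLE = 13F4D


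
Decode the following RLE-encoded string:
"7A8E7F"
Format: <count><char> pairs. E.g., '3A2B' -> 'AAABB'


Expanding each <count><char> pair:
  7A -> 'AAAAAAA'
  8E -> 'EEEEEEEE'
  7F -> 'FFFFFFF'

Decoded = AAAAAAAEEEEEEEEFFFFFFF


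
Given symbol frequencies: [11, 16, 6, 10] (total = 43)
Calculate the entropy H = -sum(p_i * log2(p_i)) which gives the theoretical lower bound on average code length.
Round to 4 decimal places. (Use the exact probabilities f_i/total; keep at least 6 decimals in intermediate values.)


Per-symbol terms -p_i * log2(p_i) with p_i = f_i/43:
  p = 11/43 = 0.255814: log2(p) = -1.966833, -p*log2(p) = 0.503143
  p = 16/43 = 0.372093: log2(p) = -1.426265, -p*log2(p) = 0.530703
  p = 6/43 = 0.139535: log2(p) = -2.841302, -p*log2(p) = 0.396461
  p = 10/43 = 0.232558: log2(p) = -2.104337, -p*log2(p) = 0.489381
H = 0.503143 + 0.530703 + 0.396461 + 0.489381 = 1.919688

H = 1.9197 bits/symbol


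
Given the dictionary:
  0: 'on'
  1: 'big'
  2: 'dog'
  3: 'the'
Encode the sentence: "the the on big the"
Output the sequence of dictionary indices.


Look up each word in the dictionary:
  'the' -> 3
  'the' -> 3
  'on' -> 0
  'big' -> 1
  'the' -> 3

Encoded: [3, 3, 0, 1, 3]


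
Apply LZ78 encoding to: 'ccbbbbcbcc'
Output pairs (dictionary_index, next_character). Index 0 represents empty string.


LZ78 encoding steps:
Dictionary: {0: ''}
Step 1: w='' (idx 0), next='c' -> output (0, 'c'), add 'c' as idx 1
Step 2: w='c' (idx 1), next='b' -> output (1, 'b'), add 'cb' as idx 2
Step 3: w='' (idx 0), next='b' -> output (0, 'b'), add 'b' as idx 3
Step 4: w='b' (idx 3), next='b' -> output (3, 'b'), add 'bb' as idx 4
Step 5: w='cb' (idx 2), next='c' -> output (2, 'c'), add 'cbc' as idx 5
Step 6: w='c' (idx 1), end of input -> output (1, '')


Encoded: [(0, 'c'), (1, 'b'), (0, 'b'), (3, 'b'), (2, 'c'), (1, '')]


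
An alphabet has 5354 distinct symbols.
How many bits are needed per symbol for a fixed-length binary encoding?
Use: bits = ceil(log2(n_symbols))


log2(5354) = 12.3864
Bracket: 2^12 = 4096 < 5354 <= 2^13 = 8192
So ceil(log2(5354)) = 13

bits = ceil(log2(5354)) = ceil(12.3864) = 13 bits


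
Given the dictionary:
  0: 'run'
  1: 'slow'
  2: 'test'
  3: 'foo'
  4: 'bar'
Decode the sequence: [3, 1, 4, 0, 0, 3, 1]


Look up each index in the dictionary:
  3 -> 'foo'
  1 -> 'slow'
  4 -> 'bar'
  0 -> 'run'
  0 -> 'run'
  3 -> 'foo'
  1 -> 'slow'

Decoded: "foo slow bar run run foo slow"


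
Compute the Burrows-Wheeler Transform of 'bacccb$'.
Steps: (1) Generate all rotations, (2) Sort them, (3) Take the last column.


Rotations (sorted):
  0: $bacccb -> last char: b
  1: acccb$b -> last char: b
  2: b$baccc -> last char: c
  3: bacccb$ -> last char: $
  4: cb$bacc -> last char: c
  5: ccb$bac -> last char: c
  6: cccb$ba -> last char: a


BWT = bbc$cca


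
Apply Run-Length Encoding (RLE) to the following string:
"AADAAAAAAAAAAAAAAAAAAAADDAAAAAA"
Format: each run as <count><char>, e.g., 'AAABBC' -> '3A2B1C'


Scanning runs left to right:
  i=0: run of 'A' x 2 -> '2A'
  i=2: run of 'D' x 1 -> '1D'
  i=3: run of 'A' x 20 -> '20A'
  i=23: run of 'D' x 2 -> '2D'
  i=25: run of 'A' x 6 -> '6A'

RLE = 2A1D20A2D6A


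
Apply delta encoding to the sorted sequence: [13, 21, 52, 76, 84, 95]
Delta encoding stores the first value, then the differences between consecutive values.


First value: 13
Deltas:
  21 - 13 = 8
  52 - 21 = 31
  76 - 52 = 24
  84 - 76 = 8
  95 - 84 = 11


Delta encoded: [13, 8, 31, 24, 8, 11]


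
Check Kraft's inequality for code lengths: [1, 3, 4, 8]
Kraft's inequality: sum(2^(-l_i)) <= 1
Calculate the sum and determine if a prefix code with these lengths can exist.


Sum = 2^(-1) + 2^(-3) + 2^(-4) + 2^(-8)
    = 0.5 + 0.125 + 0.0625 + 0.00390625
    = 177/256 = 0.69140625
Since 0.69140625 <= 1, Kraft's inequality IS satisfied.
A prefix code with these lengths CAN exist.

Kraft sum = 0.69140625. Satisfied.


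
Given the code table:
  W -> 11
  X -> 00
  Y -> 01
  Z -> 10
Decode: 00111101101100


Decoding:
00 -> X
11 -> W
11 -> W
01 -> Y
10 -> Z
11 -> W
00 -> X


Result: XWWYZWX


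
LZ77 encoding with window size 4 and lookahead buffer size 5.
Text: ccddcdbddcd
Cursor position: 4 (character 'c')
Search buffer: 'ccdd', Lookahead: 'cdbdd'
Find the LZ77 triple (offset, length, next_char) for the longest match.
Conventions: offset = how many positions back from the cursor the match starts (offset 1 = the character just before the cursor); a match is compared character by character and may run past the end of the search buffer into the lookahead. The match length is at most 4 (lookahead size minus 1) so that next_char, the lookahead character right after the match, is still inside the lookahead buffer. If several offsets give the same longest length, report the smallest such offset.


Try each offset into the search buffer:
  offset=1 (pos 3, char 'd'): match length 0
  offset=2 (pos 2, char 'd'): match length 0
  offset=3 (pos 1, char 'c'): match length 2
  offset=4 (pos 0, char 'c'): match length 1
Longest match has length 2 at offset 3.
next_char = character at position 4 + 2 = 6 -> 'b'

Best match: offset=3, length=2 (matching 'cd' starting at position 1)
LZ77 triple: (3, 2, 'b')


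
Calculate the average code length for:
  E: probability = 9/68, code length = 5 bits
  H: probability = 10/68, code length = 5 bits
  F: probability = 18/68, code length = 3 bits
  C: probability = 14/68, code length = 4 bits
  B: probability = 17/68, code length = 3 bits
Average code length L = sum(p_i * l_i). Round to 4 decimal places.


Weighted contributions p_i * l_i:
  E: (9/68) * 5 = 45/68
  H: (10/68) * 5 = 50/68
  F: (18/68) * 3 = 54/68
  C: (14/68) * 4 = 56/68
  B: (17/68) * 3 = 51/68
Sum = (45 + 50 + 54 + 56 + 51)/68 = 256/68

L = 256/68 = 3.7647 bits/symbol


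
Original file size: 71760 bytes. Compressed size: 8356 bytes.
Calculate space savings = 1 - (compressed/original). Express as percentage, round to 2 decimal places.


ratio = compressed/original = 8356/71760 = 0.116444
savings = 1 - ratio = 1 - 0.116444 = 0.883556
as a percentage: 0.883556 * 100 = 88.36%

Space savings = 1 - 8356/71760 = 88.36%


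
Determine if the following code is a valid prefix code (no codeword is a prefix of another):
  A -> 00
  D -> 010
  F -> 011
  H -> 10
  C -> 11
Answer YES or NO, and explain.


Checking each pair (does one codeword prefix another?):
  A='00' vs D='010': no prefix
  A='00' vs F='011': no prefix
  A='00' vs H='10': no prefix
  A='00' vs C='11': no prefix
  D='010' vs A='00': no prefix
  D='010' vs F='011': no prefix
  D='010' vs H='10': no prefix
  D='010' vs C='11': no prefix
  F='011' vs A='00': no prefix
  F='011' vs D='010': no prefix
  F='011' vs H='10': no prefix
  F='011' vs C='11': no prefix
  H='10' vs A='00': no prefix
  H='10' vs D='010': no prefix
  H='10' vs F='011': no prefix
  H='10' vs C='11': no prefix
  C='11' vs A='00': no prefix
  C='11' vs D='010': no prefix
  C='11' vs F='011': no prefix
  C='11' vs H='10': no prefix
No violation found over all pairs.

YES -- this is a valid prefix code. No codeword is a prefix of any other codeword.


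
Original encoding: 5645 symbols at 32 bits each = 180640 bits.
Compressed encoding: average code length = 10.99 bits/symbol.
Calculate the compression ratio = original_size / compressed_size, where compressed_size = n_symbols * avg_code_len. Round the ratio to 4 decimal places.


original_size = n_symbols * orig_bits = 5645 * 32 = 180640 bits
compressed_size = n_symbols * avg_code_len = 5645 * 10.99 = 62038.55 bits
ratio = original_size / compressed_size = 180640 / 62038.55 = 2.9117

Compression ratio = 2.9117


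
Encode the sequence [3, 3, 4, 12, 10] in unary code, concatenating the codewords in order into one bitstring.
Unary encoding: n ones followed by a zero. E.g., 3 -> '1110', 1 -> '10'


Encode each number as n ones followed by a terminating 0:
  3 -> 1110 (4 bits)
  3 -> 1110 (4 bits)
  4 -> 11110 (5 bits)
  12 -> 1111111111110 (13 bits)
  10 -> 11111111110 (11 bits)
Total length = 4 + 4 + 5 + 13 + 11 = 37 bits.

Unary([3, 3, 4, 12, 10]) = 1110111011110111111111111011111111110 (37 bits)


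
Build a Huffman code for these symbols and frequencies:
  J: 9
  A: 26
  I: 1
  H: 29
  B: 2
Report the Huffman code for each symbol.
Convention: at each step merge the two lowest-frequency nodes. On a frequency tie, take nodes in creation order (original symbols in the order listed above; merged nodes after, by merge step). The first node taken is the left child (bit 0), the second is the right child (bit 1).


Huffman tree construction:
Step 1: Merge I(1) + B(2) = 3
Step 2: Merge (I+B)(3) + J(9) = 12
Step 3: Merge ((I+B)+J)(12) + A(26) = 38
Step 4: Merge H(29) + (((I+B)+J)+A)(38) = 67
Read each symbol's code off the tree from the root (left child = 0, right child = 1).

Codes:
  J: 101 (length 3)
  A: 11 (length 2)
  I: 1000 (length 4)
  H: 0 (length 1)
  B: 1001 (length 4)
Average code length: 120/67 = 1.7910 bits/symbol


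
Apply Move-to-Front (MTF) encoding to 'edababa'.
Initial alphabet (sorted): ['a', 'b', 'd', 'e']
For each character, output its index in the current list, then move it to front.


MTF encoding:
'e': index 3 in ['a', 'b', 'd', 'e'] -> ['e', 'a', 'b', 'd']
'd': index 3 in ['e', 'a', 'b', 'd'] -> ['d', 'e', 'a', 'b']
'a': index 2 in ['d', 'e', 'a', 'b'] -> ['a', 'd', 'e', 'b']
'b': index 3 in ['a', 'd', 'e', 'b'] -> ['b', 'a', 'd', 'e']
'a': index 1 in ['b', 'a', 'd', 'e'] -> ['a', 'b', 'd', 'e']
'b': index 1 in ['a', 'b', 'd', 'e'] -> ['b', 'a', 'd', 'e']
'a': index 1 in ['b', 'a', 'd', 'e'] -> ['a', 'b', 'd', 'e']


Output: [3, 3, 2, 3, 1, 1, 1]


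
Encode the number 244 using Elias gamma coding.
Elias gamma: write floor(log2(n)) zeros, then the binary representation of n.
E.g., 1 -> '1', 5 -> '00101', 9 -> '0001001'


num_bits = floor(log2(244)) + 1 = 8
leading_zeros = num_bits - 1 = 7
binary(244) = 11110100

Elias gamma(244) = '0000000' + '11110100' = 000000011110100 (15 bits)


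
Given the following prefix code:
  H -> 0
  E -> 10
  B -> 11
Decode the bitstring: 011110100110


Decoding step by step:
Bits 0 -> H
Bits 11 -> B
Bits 11 -> B
Bits 0 -> H
Bits 10 -> E
Bits 0 -> H
Bits 11 -> B
Bits 0 -> H


Decoded message: HBBHEHBH


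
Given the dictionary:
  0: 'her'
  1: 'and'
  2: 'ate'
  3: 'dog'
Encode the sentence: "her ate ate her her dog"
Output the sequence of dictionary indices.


Look up each word in the dictionary:
  'her' -> 0
  'ate' -> 2
  'ate' -> 2
  'her' -> 0
  'her' -> 0
  'dog' -> 3

Encoded: [0, 2, 2, 0, 0, 3]


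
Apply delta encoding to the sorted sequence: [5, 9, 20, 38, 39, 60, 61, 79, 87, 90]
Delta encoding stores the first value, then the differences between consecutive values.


First value: 5
Deltas:
  9 - 5 = 4
  20 - 9 = 11
  38 - 20 = 18
  39 - 38 = 1
  60 - 39 = 21
  61 - 60 = 1
  79 - 61 = 18
  87 - 79 = 8
  90 - 87 = 3


Delta encoded: [5, 4, 11, 18, 1, 21, 1, 18, 8, 3]


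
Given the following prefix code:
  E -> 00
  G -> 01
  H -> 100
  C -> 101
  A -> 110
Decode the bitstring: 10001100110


Decoding step by step:
Bits 100 -> H
Bits 01 -> G
Bits 100 -> H
Bits 110 -> A


Decoded message: HGHA


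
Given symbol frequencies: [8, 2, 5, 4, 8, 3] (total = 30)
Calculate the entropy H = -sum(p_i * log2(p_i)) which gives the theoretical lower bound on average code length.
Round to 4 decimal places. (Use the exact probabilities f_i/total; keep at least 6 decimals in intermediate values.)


Per-symbol terms -p_i * log2(p_i) with p_i = f_i/30:
  p = 8/30 = 0.266667: log2(p) = -1.906891, -p*log2(p) = 0.508504
  p = 2/30 = 0.066667: log2(p) = -3.906891, -p*log2(p) = 0.260459
  p = 5/30 = 0.166667: log2(p) = -2.584963, -p*log2(p) = 0.430827
  p = 4/30 = 0.133333: log2(p) = -2.906891, -p*log2(p) = 0.387585
  p = 8/30 = 0.266667: log2(p) = -1.906891, -p*log2(p) = 0.508504
  p = 3/30 = 0.100000: log2(p) = -3.321928, -p*log2(p) = 0.332193
H = 0.508504 + 0.260459 + 0.430827 + 0.387585 + 0.508504 + 0.332193 = 2.428072

H = 2.4281 bits/symbol


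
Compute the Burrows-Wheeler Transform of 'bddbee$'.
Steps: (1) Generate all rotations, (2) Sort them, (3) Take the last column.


Rotations (sorted):
  0: $bddbee -> last char: e
  1: bddbee$ -> last char: $
  2: bee$bdd -> last char: d
  3: dbee$bd -> last char: d
  4: ddbee$b -> last char: b
  5: e$bddbe -> last char: e
  6: ee$bddb -> last char: b


BWT = e$ddbeb


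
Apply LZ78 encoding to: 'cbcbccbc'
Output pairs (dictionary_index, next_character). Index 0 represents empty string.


LZ78 encoding steps:
Dictionary: {0: ''}
Step 1: w='' (idx 0), next='c' -> output (0, 'c'), add 'c' as idx 1
Step 2: w='' (idx 0), next='b' -> output (0, 'b'), add 'b' as idx 2
Step 3: w='c' (idx 1), next='b' -> output (1, 'b'), add 'cb' as idx 3
Step 4: w='c' (idx 1), next='c' -> output (1, 'c'), add 'cc' as idx 4
Step 5: w='b' (idx 2), next='c' -> output (2, 'c'), add 'bc' as idx 5


Encoded: [(0, 'c'), (0, 'b'), (1, 'b'), (1, 'c'), (2, 'c')]


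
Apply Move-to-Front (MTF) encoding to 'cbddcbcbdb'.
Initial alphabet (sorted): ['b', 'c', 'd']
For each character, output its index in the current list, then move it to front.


MTF encoding:
'c': index 1 in ['b', 'c', 'd'] -> ['c', 'b', 'd']
'b': index 1 in ['c', 'b', 'd'] -> ['b', 'c', 'd']
'd': index 2 in ['b', 'c', 'd'] -> ['d', 'b', 'c']
'd': index 0 in ['d', 'b', 'c'] -> ['d', 'b', 'c']
'c': index 2 in ['d', 'b', 'c'] -> ['c', 'd', 'b']
'b': index 2 in ['c', 'd', 'b'] -> ['b', 'c', 'd']
'c': index 1 in ['b', 'c', 'd'] -> ['c', 'b', 'd']
'b': index 1 in ['c', 'b', 'd'] -> ['b', 'c', 'd']
'd': index 2 in ['b', 'c', 'd'] -> ['d', 'b', 'c']
'b': index 1 in ['d', 'b', 'c'] -> ['b', 'd', 'c']


Output: [1, 1, 2, 0, 2, 2, 1, 1, 2, 1]


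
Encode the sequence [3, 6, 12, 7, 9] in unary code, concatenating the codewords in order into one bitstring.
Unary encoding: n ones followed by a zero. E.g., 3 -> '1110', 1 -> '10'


Encode each number as n ones followed by a terminating 0:
  3 -> 1110 (4 bits)
  6 -> 1111110 (7 bits)
  12 -> 1111111111110 (13 bits)
  7 -> 11111110 (8 bits)
  9 -> 1111111110 (10 bits)
Total length = 4 + 7 + 13 + 8 + 10 = 42 bits.

Unary([3, 6, 12, 7, 9]) = 111011111101111111111110111111101111111110 (42 bits)


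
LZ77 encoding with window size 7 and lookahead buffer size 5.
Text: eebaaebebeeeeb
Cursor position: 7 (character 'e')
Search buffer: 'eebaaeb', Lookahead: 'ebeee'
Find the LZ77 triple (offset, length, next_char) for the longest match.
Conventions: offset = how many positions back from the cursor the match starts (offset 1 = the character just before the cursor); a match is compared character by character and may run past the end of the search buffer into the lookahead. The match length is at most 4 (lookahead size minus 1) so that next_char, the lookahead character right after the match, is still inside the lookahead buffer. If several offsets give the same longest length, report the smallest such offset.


Try each offset into the search buffer:
  offset=1 (pos 6, char 'b'): match length 0
  offset=2 (pos 5, char 'e'): match length 3
  offset=3 (pos 4, char 'a'): match length 0
  offset=4 (pos 3, char 'a'): match length 0
  offset=5 (pos 2, char 'b'): match length 0
  offset=6 (pos 1, char 'e'): match length 2
  offset=7 (pos 0, char 'e'): match length 1
Longest match has length 3 at offset 2.
next_char = character at position 7 + 3 = 10 -> 'e'

Best match: offset=2, length=3 (matching 'ebe' starting at position 5)
LZ77 triple: (2, 3, 'e')


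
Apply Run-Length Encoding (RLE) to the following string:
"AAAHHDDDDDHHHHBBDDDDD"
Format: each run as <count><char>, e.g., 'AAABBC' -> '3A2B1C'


Scanning runs left to right:
  i=0: run of 'A' x 3 -> '3A'
  i=3: run of 'H' x 2 -> '2H'
  i=5: run of 'D' x 5 -> '5D'
  i=10: run of 'H' x 4 -> '4H'
  i=14: run of 'B' x 2 -> '2B'
  i=16: run of 'D' x 5 -> '5D'

RLE = 3A2H5D4H2B5D


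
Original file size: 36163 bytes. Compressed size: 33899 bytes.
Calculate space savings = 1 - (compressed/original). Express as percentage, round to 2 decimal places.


ratio = compressed/original = 33899/36163 = 0.937395
savings = 1 - ratio = 1 - 0.937395 = 0.062605
as a percentage: 0.062605 * 100 = 6.26%

Space savings = 1 - 33899/36163 = 6.26%


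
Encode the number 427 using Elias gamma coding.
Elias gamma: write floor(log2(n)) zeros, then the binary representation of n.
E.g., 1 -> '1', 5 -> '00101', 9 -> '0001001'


num_bits = floor(log2(427)) + 1 = 9
leading_zeros = num_bits - 1 = 8
binary(427) = 110101011

Elias gamma(427) = '00000000' + '110101011' = 00000000110101011 (17 bits)


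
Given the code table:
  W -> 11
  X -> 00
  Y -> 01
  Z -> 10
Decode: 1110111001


Decoding:
11 -> W
10 -> Z
11 -> W
10 -> Z
01 -> Y


Result: WZWZY


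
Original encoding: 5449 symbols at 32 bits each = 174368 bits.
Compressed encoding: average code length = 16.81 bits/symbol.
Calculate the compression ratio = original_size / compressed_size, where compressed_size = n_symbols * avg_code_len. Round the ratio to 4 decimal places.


original_size = n_symbols * orig_bits = 5449 * 32 = 174368 bits
compressed_size = n_symbols * avg_code_len = 5449 * 16.81 = 91597.69 bits
ratio = original_size / compressed_size = 174368 / 91597.69 = 1.9036

Compression ratio = 1.9036


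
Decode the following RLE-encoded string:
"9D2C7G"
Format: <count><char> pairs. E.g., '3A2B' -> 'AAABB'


Expanding each <count><char> pair:
  9D -> 'DDDDDDDDD'
  2C -> 'CC'
  7G -> 'GGGGGGG'

Decoded = DDDDDDDDDCCGGGGGGG


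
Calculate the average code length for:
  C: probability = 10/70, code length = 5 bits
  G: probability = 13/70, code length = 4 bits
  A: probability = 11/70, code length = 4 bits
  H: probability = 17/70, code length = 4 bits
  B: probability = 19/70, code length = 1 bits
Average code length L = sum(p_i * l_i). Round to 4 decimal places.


Weighted contributions p_i * l_i:
  C: (10/70) * 5 = 50/70
  G: (13/70) * 4 = 52/70
  A: (11/70) * 4 = 44/70
  H: (17/70) * 4 = 68/70
  B: (19/70) * 1 = 19/70
Sum = (50 + 52 + 44 + 68 + 19)/70 = 233/70

L = 233/70 = 3.3286 bits/symbol


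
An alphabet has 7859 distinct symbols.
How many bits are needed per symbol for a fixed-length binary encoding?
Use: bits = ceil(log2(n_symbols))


log2(7859) = 12.9401
Bracket: 2^12 = 4096 < 7859 <= 2^13 = 8192
So ceil(log2(7859)) = 13

bits = ceil(log2(7859)) = ceil(12.9401) = 13 bits


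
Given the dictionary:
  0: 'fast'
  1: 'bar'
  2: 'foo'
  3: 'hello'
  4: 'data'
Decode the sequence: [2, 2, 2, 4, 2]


Look up each index in the dictionary:
  2 -> 'foo'
  2 -> 'foo'
  2 -> 'foo'
  4 -> 'data'
  2 -> 'foo'

Decoded: "foo foo foo data foo"


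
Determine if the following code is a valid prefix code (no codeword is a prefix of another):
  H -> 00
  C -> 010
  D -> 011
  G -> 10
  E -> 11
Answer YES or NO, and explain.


Checking each pair (does one codeword prefix another?):
  H='00' vs C='010': no prefix
  H='00' vs D='011': no prefix
  H='00' vs G='10': no prefix
  H='00' vs E='11': no prefix
  C='010' vs H='00': no prefix
  C='010' vs D='011': no prefix
  C='010' vs G='10': no prefix
  C='010' vs E='11': no prefix
  D='011' vs H='00': no prefix
  D='011' vs C='010': no prefix
  D='011' vs G='10': no prefix
  D='011' vs E='11': no prefix
  G='10' vs H='00': no prefix
  G='10' vs C='010': no prefix
  G='10' vs D='011': no prefix
  G='10' vs E='11': no prefix
  E='11' vs H='00': no prefix
  E='11' vs C='010': no prefix
  E='11' vs D='011': no prefix
  E='11' vs G='10': no prefix
No violation found over all pairs.

YES -- this is a valid prefix code. No codeword is a prefix of any other codeword.


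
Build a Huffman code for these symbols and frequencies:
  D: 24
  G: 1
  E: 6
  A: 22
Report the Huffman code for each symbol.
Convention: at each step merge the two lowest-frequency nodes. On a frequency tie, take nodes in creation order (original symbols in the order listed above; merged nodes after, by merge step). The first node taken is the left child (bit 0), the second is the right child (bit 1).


Huffman tree construction:
Step 1: Merge G(1) + E(6) = 7
Step 2: Merge (G+E)(7) + A(22) = 29
Step 3: Merge D(24) + ((G+E)+A)(29) = 53
Read each symbol's code off the tree from the root (left child = 0, right child = 1).

Codes:
  D: 0 (length 1)
  G: 100 (length 3)
  E: 101 (length 3)
  A: 11 (length 2)
Average code length: 89/53 = 1.6792 bits/symbol


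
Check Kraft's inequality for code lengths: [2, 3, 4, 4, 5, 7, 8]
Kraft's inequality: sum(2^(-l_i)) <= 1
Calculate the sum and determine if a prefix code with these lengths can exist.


Sum = 2^(-2) + 2^(-3) + 2^(-4) + 2^(-4) + 2^(-5) + 2^(-7) + 2^(-8)
    = 0.25 + 0.125 + 0.0625 + 0.0625 + 0.03125 + 0.0078125 + 0.00390625
    = 139/256 = 0.54296875
Since 0.54296875 <= 1, Kraft's inequality IS satisfied.
A prefix code with these lengths CAN exist.

Kraft sum = 0.54296875. Satisfied.


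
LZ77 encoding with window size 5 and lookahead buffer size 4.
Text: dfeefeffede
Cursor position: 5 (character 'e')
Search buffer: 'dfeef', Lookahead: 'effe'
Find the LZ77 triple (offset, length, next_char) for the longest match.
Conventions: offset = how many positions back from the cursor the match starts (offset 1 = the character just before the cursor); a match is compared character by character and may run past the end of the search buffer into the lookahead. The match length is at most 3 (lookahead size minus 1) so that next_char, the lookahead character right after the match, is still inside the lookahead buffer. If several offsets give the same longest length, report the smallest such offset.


Try each offset into the search buffer:
  offset=1 (pos 4, char 'f'): match length 0
  offset=2 (pos 3, char 'e'): match length 2
  offset=3 (pos 2, char 'e'): match length 1
  offset=4 (pos 1, char 'f'): match length 0
  offset=5 (pos 0, char 'd'): match length 0
Longest match has length 2 at offset 2.
next_char = character at position 5 + 2 = 7 -> 'f'

Best match: offset=2, length=2 (matching 'ef' starting at position 3)
LZ77 triple: (2, 2, 'f')


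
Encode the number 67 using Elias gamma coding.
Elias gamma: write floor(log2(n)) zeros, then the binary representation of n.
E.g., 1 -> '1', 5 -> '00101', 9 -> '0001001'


num_bits = floor(log2(67)) + 1 = 7
leading_zeros = num_bits - 1 = 6
binary(67) = 1000011

Elias gamma(67) = '000000' + '1000011' = 0000001000011 (13 bits)


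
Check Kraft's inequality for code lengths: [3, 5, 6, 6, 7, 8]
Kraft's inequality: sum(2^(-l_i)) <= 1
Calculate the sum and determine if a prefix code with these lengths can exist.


Sum = 2^(-3) + 2^(-5) + 2^(-6) + 2^(-6) + 2^(-7) + 2^(-8)
    = 0.125 + 0.03125 + 0.015625 + 0.015625 + 0.0078125 + 0.00390625
    = 51/256 = 0.19921875
Since 0.19921875 <= 1, Kraft's inequality IS satisfied.
A prefix code with these lengths CAN exist.

Kraft sum = 0.19921875. Satisfied.


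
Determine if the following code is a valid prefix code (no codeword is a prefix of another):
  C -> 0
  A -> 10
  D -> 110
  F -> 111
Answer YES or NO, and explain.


Checking each pair (does one codeword prefix another?):
  C='0' vs A='10': no prefix
  C='0' vs D='110': no prefix
  C='0' vs F='111': no prefix
  A='10' vs C='0': no prefix
  A='10' vs D='110': no prefix
  A='10' vs F='111': no prefix
  D='110' vs C='0': no prefix
  D='110' vs A='10': no prefix
  D='110' vs F='111': no prefix
  F='111' vs C='0': no prefix
  F='111' vs A='10': no prefix
  F='111' vs D='110': no prefix
No violation found over all pairs.

YES -- this is a valid prefix code. No codeword is a prefix of any other codeword.


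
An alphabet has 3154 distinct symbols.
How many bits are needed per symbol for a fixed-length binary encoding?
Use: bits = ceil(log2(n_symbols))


log2(3154) = 11.623
Bracket: 2^11 = 2048 < 3154 <= 2^12 = 4096
So ceil(log2(3154)) = 12

bits = ceil(log2(3154)) = ceil(11.623) = 12 bits


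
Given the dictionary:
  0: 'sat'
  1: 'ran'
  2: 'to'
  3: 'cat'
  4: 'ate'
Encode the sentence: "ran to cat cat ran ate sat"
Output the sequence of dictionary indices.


Look up each word in the dictionary:
  'ran' -> 1
  'to' -> 2
  'cat' -> 3
  'cat' -> 3
  'ran' -> 1
  'ate' -> 4
  'sat' -> 0

Encoded: [1, 2, 3, 3, 1, 4, 0]


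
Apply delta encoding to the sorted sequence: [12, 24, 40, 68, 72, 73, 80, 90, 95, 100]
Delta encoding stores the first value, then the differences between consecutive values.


First value: 12
Deltas:
  24 - 12 = 12
  40 - 24 = 16
  68 - 40 = 28
  72 - 68 = 4
  73 - 72 = 1
  80 - 73 = 7
  90 - 80 = 10
  95 - 90 = 5
  100 - 95 = 5


Delta encoded: [12, 12, 16, 28, 4, 1, 7, 10, 5, 5]


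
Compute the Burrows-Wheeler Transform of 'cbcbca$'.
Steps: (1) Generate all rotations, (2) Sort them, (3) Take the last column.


Rotations (sorted):
  0: $cbcbca -> last char: a
  1: a$cbcbc -> last char: c
  2: bca$cbc -> last char: c
  3: bcbca$c -> last char: c
  4: ca$cbcb -> last char: b
  5: cbca$cb -> last char: b
  6: cbcbca$ -> last char: $


BWT = acccbb$


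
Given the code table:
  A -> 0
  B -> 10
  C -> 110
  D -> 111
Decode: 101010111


Decoding:
10 -> B
10 -> B
10 -> B
111 -> D


Result: BBBD


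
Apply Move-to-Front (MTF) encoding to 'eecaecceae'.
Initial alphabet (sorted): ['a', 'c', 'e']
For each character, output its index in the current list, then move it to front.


MTF encoding:
'e': index 2 in ['a', 'c', 'e'] -> ['e', 'a', 'c']
'e': index 0 in ['e', 'a', 'c'] -> ['e', 'a', 'c']
'c': index 2 in ['e', 'a', 'c'] -> ['c', 'e', 'a']
'a': index 2 in ['c', 'e', 'a'] -> ['a', 'c', 'e']
'e': index 2 in ['a', 'c', 'e'] -> ['e', 'a', 'c']
'c': index 2 in ['e', 'a', 'c'] -> ['c', 'e', 'a']
'c': index 0 in ['c', 'e', 'a'] -> ['c', 'e', 'a']
'e': index 1 in ['c', 'e', 'a'] -> ['e', 'c', 'a']
'a': index 2 in ['e', 'c', 'a'] -> ['a', 'e', 'c']
'e': index 1 in ['a', 'e', 'c'] -> ['e', 'a', 'c']


Output: [2, 0, 2, 2, 2, 2, 0, 1, 2, 1]
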